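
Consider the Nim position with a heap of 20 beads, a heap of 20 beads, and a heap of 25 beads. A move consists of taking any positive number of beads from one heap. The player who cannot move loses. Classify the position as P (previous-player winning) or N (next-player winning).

Compute the nim-sum pairwise:
20 XOR 20 = 0
0 XOR 25 = 25
The nim-sum is 25 ≠ 0, so this is an N-position: the player to move can win.

N-position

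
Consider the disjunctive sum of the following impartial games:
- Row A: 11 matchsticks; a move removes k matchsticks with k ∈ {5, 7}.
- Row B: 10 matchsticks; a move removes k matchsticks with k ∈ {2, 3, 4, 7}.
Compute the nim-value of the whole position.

For row A, compute g(0), g(1), … with moves {5, 7}:
g(0) = mex{} = 0
g(1) = mex{} = 0
g(2) = mex{} = 0
g(3) = mex{} = 0
g(4) = mex{} = 0
g(5) = mex{0} = 1
g(6) = mex{0} = 1
g(7) = mex{0} = 1
g(8) = mex{0} = 1
g(9) = mex{0} = 1
g(10) = mex{0,1} = 2
g(11) = mex{0,1} = 2
So g(11) = 2.
Build the Grundy sequence for row B with g(k) = mex{g(k−s) : s ∈ {2, 3, 4, 7}, s ≤ k}:
k:     0  1  2  3  4  5  6  7  8  9 10
g(k):  0  0  1  1  2  2  0  3  1  4  2
So g(10) = 2.
The value of a disjunctive sum is the nim-sum of the parts.
Combined value = 2 XOR 2 = 0.

0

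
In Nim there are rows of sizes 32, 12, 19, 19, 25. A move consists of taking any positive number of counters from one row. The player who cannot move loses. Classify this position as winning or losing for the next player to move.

Compute the nim-sum pairwise:
32 ^ 12 = 44
44 ^ 19 = 63
63 ^ 19 = 44
44 ^ 25 = 53
The nim-sum is 53 ≠ 0, so this is an N-position: the player to move can win.

Winning position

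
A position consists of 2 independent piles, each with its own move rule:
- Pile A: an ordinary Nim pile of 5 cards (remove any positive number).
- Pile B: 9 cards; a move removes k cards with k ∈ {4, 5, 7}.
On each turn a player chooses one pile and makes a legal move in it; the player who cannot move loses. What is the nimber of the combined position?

7

Pile A is a plain Nim pile of size 5, so its Grundy value is 5.
For pile B, compute g(0), g(1), … with moves {4, 5, 7}:
g(0) = mex{} = 0
g(1) = mex{} = 0
g(2) = mex{} = 0
g(3) = mex{} = 0
g(4) = mex{0} = 1
g(5) = mex{0} = 1
g(6) = mex{0} = 1
g(7) = mex{0} = 1
g(8) = mex{0,1} = 2
g(9) = mex{0,1} = 2
So g(9) = 2.
The value of a disjunctive sum is the nim-sum of the parts.
Combined value = 5 XOR 2 = 7.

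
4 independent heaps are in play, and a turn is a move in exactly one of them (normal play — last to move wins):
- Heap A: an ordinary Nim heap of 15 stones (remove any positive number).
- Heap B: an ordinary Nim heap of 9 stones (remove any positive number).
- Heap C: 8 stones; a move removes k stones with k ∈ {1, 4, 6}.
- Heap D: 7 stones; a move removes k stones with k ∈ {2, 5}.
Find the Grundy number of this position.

7

Heap A is a plain Nim heap of size 15, so its Grundy value is 15.
Heap B is a plain Nim heap of size 9, so its Grundy value is 9.
Grundy values for heap C (subtraction set {1, 4, 6}):
k:     0  1  2  3  4  5  6  7  8
g(k):  0  1  0  1  2  0  1  0  1
So g(8) = 1.
Grundy values for heap D (subtraction set {2, 5}):
k:     0  1  2  3  4  5  6  7
g(k):  0  0  1  1  0  2  1  0
So g(7) = 0.
The value of a disjunctive sum is the nim-sum of the parts.
Combined value = 15 ⊕ 9 ⊕ 1 ⊕ 0 = 7.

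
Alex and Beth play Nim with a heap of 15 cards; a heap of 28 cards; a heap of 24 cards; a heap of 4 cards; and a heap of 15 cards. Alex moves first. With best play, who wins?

Beth wins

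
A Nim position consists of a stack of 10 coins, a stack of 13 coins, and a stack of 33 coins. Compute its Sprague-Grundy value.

Write each in binary and XOR column by column:
  001010  (10)
  001101  (13)
  100001  (33)
  ------
  100110  (38)

38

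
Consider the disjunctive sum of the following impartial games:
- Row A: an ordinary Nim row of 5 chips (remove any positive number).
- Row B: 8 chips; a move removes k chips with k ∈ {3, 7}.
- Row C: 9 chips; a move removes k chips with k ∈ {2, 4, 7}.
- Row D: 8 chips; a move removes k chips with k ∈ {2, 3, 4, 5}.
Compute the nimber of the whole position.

Row A is a plain Nim row of size 5, so its Grundy value is 5.
Build the Grundy sequence for row B with g(k) = mex{g(k−s) : s ∈ {3, 7}, s ≤ k}:
g(0) = mex{} = 0
g(1) = mex{} = 0
g(2) = mex{} = 0
g(3) = mex{0} = 1
g(4) = mex{0} = 1
g(5) = mex{0} = 1
g(6) = mex{1} = 0
g(7) = mex{0,1} = 2
g(8) = mex{0,1} = 2
So g(8) = 2.
Grundy values for row C (subtraction set {2, 4, 7}):
g(0) = mex{} = 0
g(1) = mex{} = 0
g(2) = mex{0} = 1
g(3) = mex{0} = 1
g(4) = mex{0,1} = 2
g(5) = mex{0,1} = 2
g(6) = mex{1,2} = 0
g(7) = mex{0,1,2} = 3
g(8) = mex{0,2} = 1
g(9) = mex{1,2,3} = 0
So g(9) = 0.
Build the Grundy sequence for row D with g(k) = mex{g(k−s) : s ∈ {2, 3, 4, 5}, s ≤ k}:
k:     0  1  2  3  4  5  6  7  8
g(k):  0  0  1  1  2  2  3  0  0
So g(8) = 0.
The value of a disjunctive sum is the nim-sum of the parts.
Combined value = 5 XOR 2 XOR 0 XOR 0 = 7.

7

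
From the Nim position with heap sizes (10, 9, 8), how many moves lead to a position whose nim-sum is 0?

3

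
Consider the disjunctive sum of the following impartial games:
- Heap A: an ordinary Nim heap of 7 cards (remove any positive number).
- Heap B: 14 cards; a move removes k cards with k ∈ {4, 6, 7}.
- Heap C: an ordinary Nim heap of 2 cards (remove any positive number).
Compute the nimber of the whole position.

5

Heap A is a plain Nim heap of size 7, so its Grundy value is 7.
Grundy values for heap B (subtraction set {4, 6, 7}):
k:     0  1  2  3  4  5  6  7  8  9 10 11 12 13 14
g(k):  0  0  0  0  1  1  1  1  2  2  2  0  0  0  0
So g(14) = 0.
Heap C is a plain Nim heap of size 2, so its Grundy value is 2.
The value of a disjunctive sum is the nim-sum of the parts.
Combined value = 7 XOR 0 XOR 2 = 5.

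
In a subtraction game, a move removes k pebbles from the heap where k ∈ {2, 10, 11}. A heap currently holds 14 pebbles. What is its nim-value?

Compute g(0), g(1), … for moves {2, 10, 11}:
k:     0  1  2  3  4  5  6  7  8  9 10 11 12 13 14
g(k):  0  0  1  1  0  0  1  1  0  0  1  1  2  0  3
So g(14) = 3.

3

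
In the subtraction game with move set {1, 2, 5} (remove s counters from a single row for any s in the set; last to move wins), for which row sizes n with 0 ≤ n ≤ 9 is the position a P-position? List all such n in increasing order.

0, 3, 6, 9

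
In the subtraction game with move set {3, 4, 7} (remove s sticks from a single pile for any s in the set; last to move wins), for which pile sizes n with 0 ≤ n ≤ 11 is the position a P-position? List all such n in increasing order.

0, 1, 2, 10, 11

Compute g(0), g(1), … for moves {3, 4, 7}:
k:     0  1  2  3  4  5  6  7  8  9 10 11
g(k):  0  0  0  1  1  1  2  2  2  3  0  0
The P-positions (g = 0) in 0..11 are 0, 1, 2, 10, 11.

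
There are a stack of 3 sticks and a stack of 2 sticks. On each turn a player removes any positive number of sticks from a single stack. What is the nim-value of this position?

Write each in binary and XOR column by column:
  11  (3)
  10  (2)
  --
  01  (1)

1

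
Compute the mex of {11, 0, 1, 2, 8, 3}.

4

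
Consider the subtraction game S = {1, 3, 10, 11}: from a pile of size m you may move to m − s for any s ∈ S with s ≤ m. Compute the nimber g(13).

Compute g(0), g(1), … for moves {1, 3, 10, 11}:
k:     0  1  2  3  4  5  6  7  8  9 10 11 12 13
g(k):  0  1  0  1  0  1  0  1  0  1  2  3  2  3
So g(13) = 3.

3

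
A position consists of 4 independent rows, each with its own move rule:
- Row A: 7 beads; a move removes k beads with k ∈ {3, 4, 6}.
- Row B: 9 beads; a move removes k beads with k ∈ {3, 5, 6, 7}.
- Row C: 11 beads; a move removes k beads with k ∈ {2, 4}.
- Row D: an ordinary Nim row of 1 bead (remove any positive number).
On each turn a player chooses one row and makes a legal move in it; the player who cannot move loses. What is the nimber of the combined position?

Build the Grundy sequence for row A with g(k) = mex{g(k−s) : s ∈ {3, 4, 6}, s ≤ k}:
k:     0  1  2  3  4  5  6  7
g(k):  0  0  0  1  1  1  2  2
So g(7) = 2.
Build the Grundy sequence for row B with g(k) = mex{g(k−s) : s ∈ {3, 5, 6, 7}, s ≤ k}:
k:     0  1  2  3  4  5  6  7  8  9
g(k):  0  0  0  1  1  1  2  2  2  3
So g(9) = 3.
For row C, compute g(0), g(1), … with moves {2, 4}:
g(0) = mex{} = 0
g(1) = mex{} = 0
g(2) = mex{0} = 1
g(3) = mex{0} = 1
g(4) = mex{0,1} = 2
g(5) = mex{0,1} = 2
g(6) = mex{1,2} = 0
g(7) = mex{1,2} = 0
g(8) = mex{0,2} = 1
g(9) = mex{0,2} = 1
g(10) = mex{0,1} = 2
g(11) = mex{0,1} = 2
So g(11) = 2.
Row D is a plain Nim row of size 1, so its Grundy value is 1.
The value of a disjunctive sum is the nim-sum of the parts.
Combined value = 2 ⊕ 3 ⊕ 2 ⊕ 1 = 2.

2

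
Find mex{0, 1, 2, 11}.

The values 0, 1, 2 are all present; 3 is the first non-negative integer missing from the set.

3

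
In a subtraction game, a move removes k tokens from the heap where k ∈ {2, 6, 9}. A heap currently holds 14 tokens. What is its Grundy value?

Build the Grundy sequence with g(k) = mex{g(k−s) : s ∈ {2, 6, 9}, s ≤ k}:
k:     0  1  2  3  4  5  6  7  8  9 10 11 12 13 14
g(k):  0  0  1  1  0  0  1  1  0  2  1  3  0  2  1
So g(14) = 1.

1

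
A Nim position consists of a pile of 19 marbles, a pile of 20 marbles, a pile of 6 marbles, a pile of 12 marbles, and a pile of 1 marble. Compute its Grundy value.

12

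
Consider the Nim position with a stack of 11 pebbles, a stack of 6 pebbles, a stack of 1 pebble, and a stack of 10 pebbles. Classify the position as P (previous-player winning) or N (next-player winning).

Nim-sum: 11 ^ 6 ^ 1 ^ 10 = 6.
The nim-sum is 6 ≠ 0, so this is an N-position: the player to move can win.

N-position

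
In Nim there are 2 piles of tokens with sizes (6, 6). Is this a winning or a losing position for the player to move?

In binary:
  110  (6)
  110  (6)
  ---
  000  (0)
The nim-sum is 0, so this is a P-position: the player to move is in a losing position under optimal play.

Losing position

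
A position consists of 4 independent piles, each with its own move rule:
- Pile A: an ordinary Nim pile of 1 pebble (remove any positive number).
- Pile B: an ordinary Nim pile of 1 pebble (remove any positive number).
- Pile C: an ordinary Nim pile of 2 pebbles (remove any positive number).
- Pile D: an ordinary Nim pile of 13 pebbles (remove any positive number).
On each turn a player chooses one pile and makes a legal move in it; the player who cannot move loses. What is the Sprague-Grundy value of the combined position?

15

Pile A is a plain Nim pile of size 1, so its Grundy value is 1.
Pile B is a plain Nim pile of size 1, so its Grundy value is 1.
Pile C is a plain Nim pile of size 2, so its Grundy value is 2.
Pile D is a plain Nim pile of size 13, so its Grundy value is 13.
By the Sprague-Grundy theorem, the Grundy value of a sum of independent games is the XOR of the component values.
Combined value = 1 ⊕ 1 ⊕ 2 ⊕ 13 = 15.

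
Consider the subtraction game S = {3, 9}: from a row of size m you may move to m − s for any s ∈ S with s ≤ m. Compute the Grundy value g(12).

Build the Grundy sequence with g(k) = mex{g(k−s) : s ∈ {3, 9}, s ≤ k}:
k:     0  1  2  3  4  5  6  7  8  9 10 11 12
g(k):  0  0  0  1  1  1  0  0  0  1  1  1  0
So g(12) = 0.

0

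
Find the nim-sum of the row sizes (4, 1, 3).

Nim-sum: 4 ^ 1 ^ 3 = 6.

6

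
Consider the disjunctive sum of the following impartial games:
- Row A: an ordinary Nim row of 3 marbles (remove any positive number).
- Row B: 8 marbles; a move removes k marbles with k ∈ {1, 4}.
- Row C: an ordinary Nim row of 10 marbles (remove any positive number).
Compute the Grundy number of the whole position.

Row A is a plain Nim row of size 3, so its Grundy value is 3.
For row B, compute g(0), g(1), … with moves {1, 4}:
k:     0  1  2  3  4  5  6  7  8
g(k):  0  1  0  1  2  0  1  0  1
So g(8) = 1.
Row C is a plain Nim row of size 10, so its Grundy value is 10.
The value of a disjunctive sum is the nim-sum of the parts.
Combined value = 3 XOR 1 XOR 10 = 8.

8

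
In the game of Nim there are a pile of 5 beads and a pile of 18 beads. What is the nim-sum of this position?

23

Nim-sum: 5 ^ 18 = 23.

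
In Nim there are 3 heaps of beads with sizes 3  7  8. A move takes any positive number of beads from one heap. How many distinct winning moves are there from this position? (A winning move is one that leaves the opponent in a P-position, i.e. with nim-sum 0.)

1

Compute the nim-sum pairwise:
3 XOR 7 = 4
4 XOR 8 = 12
The overall nim-sum is X = 12. A heap of size p has a winning move iff p XOR X < p (reduce it to p XOR X).
  3: 3 XOR 12 = 15 ≥ 3 — no move.
  7: 7 XOR 12 = 11 ≥ 7 — no move.
  8: 8 XOR 12 = 4 < 8 — winning move (to 4).
That gives 1 winning move.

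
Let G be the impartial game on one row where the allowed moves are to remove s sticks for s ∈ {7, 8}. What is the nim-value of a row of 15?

Build the Grundy sequence with g(k) = mex{g(k−s) : s ∈ {7, 8}, s ≤ k}:
k:     0  1  2  3  4  5  6  7  8  9 10 11 12 13 14 15
g(k):  0  0  0  0  0  0  0  1  1  1  1  1  1  1  2  0
So g(15) = 0.

0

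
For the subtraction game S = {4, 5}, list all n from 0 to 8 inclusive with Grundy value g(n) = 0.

Grundy values for subtraction set {4, 5}:
k:     0  1  2  3  4  5  6  7  8
g(k):  0  0  0  0  1  1  1  1  2
The P-positions (g = 0) in 0..8 are 0, 1, 2, 3.

0, 1, 2, 3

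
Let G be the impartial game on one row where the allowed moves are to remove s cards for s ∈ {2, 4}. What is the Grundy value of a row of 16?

Grundy values for subtraction set {2, 4}:
k:     0  1  2  3  4  5  6  7  8  9 10 11 12 13 14 15 16
g(k):  0  0  1  1  2  2  0  0  1  1  2  2  0  0  1  1  2
So g(16) = 2.

2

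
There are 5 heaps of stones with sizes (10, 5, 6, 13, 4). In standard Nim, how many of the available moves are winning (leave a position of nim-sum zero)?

0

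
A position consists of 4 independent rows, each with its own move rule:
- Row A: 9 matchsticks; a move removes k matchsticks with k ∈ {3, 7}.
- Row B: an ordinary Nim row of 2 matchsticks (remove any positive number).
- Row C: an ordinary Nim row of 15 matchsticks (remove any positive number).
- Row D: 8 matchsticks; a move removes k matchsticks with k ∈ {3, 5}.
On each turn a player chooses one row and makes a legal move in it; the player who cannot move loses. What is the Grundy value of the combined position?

For row A, compute g(0), g(1), … with moves {3, 7}:
g(0) = mex{} = 0
g(1) = mex{} = 0
g(2) = mex{} = 0
g(3) = mex{0} = 1
g(4) = mex{0} = 1
g(5) = mex{0} = 1
g(6) = mex{1} = 0
g(7) = mex{0,1} = 2
g(8) = mex{0,1} = 2
g(9) = mex{0} = 1
So g(9) = 1.
Row B is a plain Nim row of size 2, so its Grundy value is 2.
Row C is a plain Nim row of size 15, so its Grundy value is 15.
Grundy values for row D (subtraction set {3, 5}):
g(0) = mex{} = 0
g(1) = mex{} = 0
g(2) = mex{} = 0
g(3) = mex{0} = 1
g(4) = mex{0} = 1
g(5) = mex{0} = 1
g(6) = mex{0,1} = 2
g(7) = mex{0,1} = 2
g(8) = mex{1} = 0
So g(8) = 0.
The value of a disjunctive sum is the nim-sum of the parts.
Combined value = 1 ⊕ 2 ⊕ 15 ⊕ 0 = 12.

12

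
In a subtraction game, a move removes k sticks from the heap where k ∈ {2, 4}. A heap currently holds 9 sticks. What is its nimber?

Build the Grundy sequence with g(k) = mex{g(k−s) : s ∈ {2, 4}, s ≤ k}:
g(0) = mex{} = 0
g(1) = mex{} = 0
g(2) = mex{0} = 1
g(3) = mex{0} = 1
g(4) = mex{0,1} = 2
g(5) = mex{0,1} = 2
g(6) = mex{1,2} = 0
g(7) = mex{1,2} = 0
g(8) = mex{0,2} = 1
g(9) = mex{0,2} = 1
So g(9) = 1.

1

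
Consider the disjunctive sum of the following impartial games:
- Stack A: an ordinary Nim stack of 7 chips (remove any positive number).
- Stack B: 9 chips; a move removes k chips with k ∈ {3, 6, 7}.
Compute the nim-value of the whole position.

4

Stack A is a plain Nim stack of size 7, so its Grundy value is 7.
For stack B, compute g(0), g(1), … with moves {3, 6, 7}:
g(0) = mex{} = 0
g(1) = mex{} = 0
g(2) = mex{} = 0
g(3) = mex{0} = 1
g(4) = mex{0} = 1
g(5) = mex{0} = 1
g(6) = mex{0,1} = 2
g(7) = mex{0,1} = 2
g(8) = mex{0,1} = 2
g(9) = mex{0,1,2} = 3
So g(9) = 3.
The value of a disjunctive sum is the nim-sum of the parts.
Combined value = 7 XOR 3 = 4.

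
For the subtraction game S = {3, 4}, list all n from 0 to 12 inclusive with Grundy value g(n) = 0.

0, 1, 2, 7, 8, 9

Compute g(0), g(1), … for moves {3, 4}:
k:     0  1  2  3  4  5  6  7  8  9 10 11 12
g(k):  0  0  0  1  1  1  2  0  0  0  1  1  1
The P-positions (g = 0) in 0..12 are 0, 1, 2, 7, 8, 9.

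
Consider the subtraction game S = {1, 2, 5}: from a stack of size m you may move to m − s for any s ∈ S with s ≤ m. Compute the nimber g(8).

2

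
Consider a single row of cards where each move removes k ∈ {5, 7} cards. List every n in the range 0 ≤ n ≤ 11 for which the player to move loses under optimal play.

0, 1, 2, 3, 4

Grundy values for subtraction set {5, 7}:
g(0) = mex{} = 0
g(1) = mex{} = 0
g(2) = mex{} = 0
g(3) = mex{} = 0
g(4) = mex{} = 0
g(5) = mex{0} = 1
g(6) = mex{0} = 1
g(7) = mex{0} = 1
g(8) = mex{0} = 1
g(9) = mex{0} = 1
g(10) = mex{0,1} = 2
g(11) = mex{0,1} = 2
The P-positions (g = 0) in 0..11 are 0, 1, 2, 3, 4.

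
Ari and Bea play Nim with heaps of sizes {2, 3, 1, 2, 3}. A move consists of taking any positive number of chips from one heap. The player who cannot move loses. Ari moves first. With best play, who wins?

Compute the nim-sum pairwise:
2 ^ 3 = 1
1 ^ 1 = 0
0 ^ 2 = 2
2 ^ 3 = 1
The nim-sum is 1 ≠ 0, so this is an N-position: the player to move can win; Ari has a winning move.

Ari wins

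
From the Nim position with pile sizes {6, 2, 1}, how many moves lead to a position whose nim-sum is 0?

1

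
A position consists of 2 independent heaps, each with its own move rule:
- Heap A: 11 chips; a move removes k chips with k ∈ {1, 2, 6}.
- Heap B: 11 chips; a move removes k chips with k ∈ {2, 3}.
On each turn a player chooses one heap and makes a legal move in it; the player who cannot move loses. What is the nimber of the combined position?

1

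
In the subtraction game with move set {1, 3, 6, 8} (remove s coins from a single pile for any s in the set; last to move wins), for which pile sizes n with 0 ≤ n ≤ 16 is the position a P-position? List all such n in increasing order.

0, 2, 4, 9, 11, 13

Compute g(0), g(1), … for moves {1, 3, 6, 8}:
k:     0  1  2  3  4  5  6  7  8  9 10 11 12 13 14 15 16
g(k):  0  1  0  1  0  1  2  3  2  0  1  0  1  0  1  2  3
The P-positions (g = 0) in 0..16 are 0, 2, 4, 9, 11, 13.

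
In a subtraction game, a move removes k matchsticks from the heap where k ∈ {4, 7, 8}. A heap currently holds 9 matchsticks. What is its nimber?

Build the Grundy sequence with g(k) = mex{g(k−s) : s ∈ {4, 7, 8}, s ≤ k}:
k:     0  1  2  3  4  5  6  7  8  9
g(k):  0  0  0  0  1  1  1  1  2  2
So g(9) = 2.

2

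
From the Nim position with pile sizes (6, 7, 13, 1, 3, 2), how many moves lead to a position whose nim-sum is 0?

1

Bitwise XOR of the heap sizes:
  0110  (6)
  0111  (7)
  1101  (13)
  0001  (1)
  0011  (3)
  0010  (2)
  ----
  1100  (12)
The overall nim-sum is X = 12. A pile of size p has a winning move iff p XOR X < p (reduce it to p XOR X).
  6: 6 XOR 12 = 10 ≥ 6 — no move.
  7: 7 XOR 12 = 11 ≥ 7 — no move.
  13: 13 XOR 12 = 1 < 13 — winning move (to 1).
  1: 1 XOR 12 = 13 ≥ 1 — no move.
  3: 3 XOR 12 = 15 ≥ 3 — no move.
  2: 2 XOR 12 = 14 ≥ 2 — no move.
That gives 1 winning move.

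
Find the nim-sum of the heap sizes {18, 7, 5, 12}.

28

Compute the nim-sum pairwise:
18 ^ 7 = 21
21 ^ 5 = 16
16 ^ 12 = 28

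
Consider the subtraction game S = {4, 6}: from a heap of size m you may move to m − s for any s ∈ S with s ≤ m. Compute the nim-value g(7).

1

Compute g(0), g(1), … for moves {4, 6}:
k:     0  1  2  3  4  5  6  7
g(k):  0  0  0  0  1  1  1  1
So g(7) = 1.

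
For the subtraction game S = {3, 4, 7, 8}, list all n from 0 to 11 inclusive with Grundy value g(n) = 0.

0, 1, 2, 11

Grundy values for subtraction set {3, 4, 7, 8}:
g(0) = mex{} = 0
g(1) = mex{} = 0
g(2) = mex{} = 0
g(3) = mex{0} = 1
g(4) = mex{0} = 1
g(5) = mex{0} = 1
g(6) = mex{0,1} = 2
g(7) = mex{0,1} = 2
g(8) = mex{0,1} = 2
g(9) = mex{0,1,2} = 3
g(10) = mex{0,1,2} = 3
g(11) = mex{1,2} = 0
The P-positions (g = 0) in 0..11 are 0, 1, 2, 11.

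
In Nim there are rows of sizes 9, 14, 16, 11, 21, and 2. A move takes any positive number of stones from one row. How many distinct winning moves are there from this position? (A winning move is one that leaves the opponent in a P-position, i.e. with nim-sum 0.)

3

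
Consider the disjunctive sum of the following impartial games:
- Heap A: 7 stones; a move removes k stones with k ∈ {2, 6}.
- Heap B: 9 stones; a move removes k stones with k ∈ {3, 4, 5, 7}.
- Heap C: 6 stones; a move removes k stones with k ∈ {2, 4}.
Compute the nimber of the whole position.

Grundy values for heap A (subtraction set {2, 6}):
g(0) = mex{} = 0
g(1) = mex{} = 0
g(2) = mex{0} = 1
g(3) = mex{0} = 1
g(4) = mex{1} = 0
g(5) = mex{1} = 0
g(6) = mex{0} = 1
g(7) = mex{0} = 1
So g(7) = 1.
Grundy values for heap B (subtraction set {3, 4, 5, 7}):
k:     0  1  2  3  4  5  6  7  8  9
g(k):  0  0  0  1  1  1  2  2  2  3
So g(9) = 3.
For heap C, compute g(0), g(1), … with moves {2, 4}:
g(0) = mex{} = 0
g(1) = mex{} = 0
g(2) = mex{0} = 1
g(3) = mex{0} = 1
g(4) = mex{0,1} = 2
g(5) = mex{0,1} = 2
g(6) = mex{1,2} = 0
So g(6) = 0.
The value of a disjunctive sum is the nim-sum of the parts.
Combined value = 1 XOR 3 XOR 0 = 2.

2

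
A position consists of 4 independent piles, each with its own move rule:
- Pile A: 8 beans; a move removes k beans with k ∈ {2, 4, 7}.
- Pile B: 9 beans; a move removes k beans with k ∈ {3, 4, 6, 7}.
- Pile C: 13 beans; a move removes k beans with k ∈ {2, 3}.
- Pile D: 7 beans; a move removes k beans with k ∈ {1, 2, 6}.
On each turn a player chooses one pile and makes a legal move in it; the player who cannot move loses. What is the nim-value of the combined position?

3

Build the Grundy sequence for pile A with g(k) = mex{g(k−s) : s ∈ {2, 4, 7}, s ≤ k}:
g(0) = mex{} = 0
g(1) = mex{} = 0
g(2) = mex{0} = 1
g(3) = mex{0} = 1
g(4) = mex{0,1} = 2
g(5) = mex{0,1} = 2
g(6) = mex{1,2} = 0
g(7) = mex{0,1,2} = 3
g(8) = mex{0,2} = 1
So g(8) = 1.
Build the Grundy sequence for pile B with g(k) = mex{g(k−s) : s ∈ {3, 4, 6, 7}, s ≤ k}:
k:     0  1  2  3  4  5  6  7  8  9
g(k):  0  0  0  1  1  1  2  2  2  3
So g(9) = 3.
Grundy values for pile C (subtraction set {2, 3}):
k:     0  1  2  3  4  5  6  7  8  9 10 11 12 13
g(k):  0  0  1  1  2  0  0  1  1  2  0  0  1  1
So g(13) = 1.
Grundy values for pile D (subtraction set {1, 2, 6}):
g(0) = mex{} = 0
g(1) = mex{0} = 1
g(2) = mex{0,1} = 2
g(3) = mex{1,2} = 0
g(4) = mex{0,2} = 1
g(5) = mex{0,1} = 2
g(6) = mex{0,1,2} = 3
g(7) = mex{1,2,3} = 0
So g(7) = 0.
The value of a disjunctive sum is the nim-sum of the parts.
Combined value = 1 ⊕ 3 ⊕ 1 ⊕ 0 = 3.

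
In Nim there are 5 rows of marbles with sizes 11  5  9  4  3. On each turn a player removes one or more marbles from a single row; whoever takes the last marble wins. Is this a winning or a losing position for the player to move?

Losing position

Compute the nim-sum pairwise:
11 ⊕ 5 = 14
14 ⊕ 9 = 7
7 ⊕ 4 = 3
3 ⊕ 3 = 0
The nim-sum is 0, so this is a P-position: the player to move is in a losing position under optimal play.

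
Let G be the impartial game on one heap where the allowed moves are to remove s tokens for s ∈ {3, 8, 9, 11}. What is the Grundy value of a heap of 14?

2

Grundy values for subtraction set {3, 8, 9, 11}:
k:     0  1  2  3  4  5  6  7  8  9 10 11 12 13 14
g(k):  0  0  0  1  1  1  0  0  2  1  1  3  2  2  2
So g(14) = 2.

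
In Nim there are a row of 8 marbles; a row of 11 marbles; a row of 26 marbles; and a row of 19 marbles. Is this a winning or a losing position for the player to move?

Write each in binary and XOR column by column:
  01000  (8)
  01011  (11)
  11010  (26)
  10011  (19)
  -----
  01010  (10)
The nim-sum is 10 ≠ 0, so this is an N-position: the player to move can win.

Winning position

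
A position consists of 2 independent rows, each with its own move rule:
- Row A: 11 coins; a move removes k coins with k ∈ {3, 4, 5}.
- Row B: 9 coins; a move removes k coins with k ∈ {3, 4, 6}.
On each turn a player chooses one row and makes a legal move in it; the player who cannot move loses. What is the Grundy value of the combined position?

1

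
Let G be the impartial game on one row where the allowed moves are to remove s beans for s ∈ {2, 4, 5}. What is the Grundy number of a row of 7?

Build the Grundy sequence with g(k) = mex{g(k−s) : s ∈ {2, 4, 5}, s ≤ k}:
g(0) = mex{} = 0
g(1) = mex{} = 0
g(2) = mex{0} = 1
g(3) = mex{0} = 1
g(4) = mex{0,1} = 2
g(5) = mex{0,1} = 2
g(6) = mex{0,1,2} = 3
g(7) = mex{1,2} = 0
So g(7) = 0.

0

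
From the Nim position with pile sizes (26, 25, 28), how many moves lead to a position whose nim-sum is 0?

Bitwise XOR of the heap sizes:
  11010  (26)
  11001  (25)
  11100  (28)
  -----
  11111  (31)
The overall nim-sum is X = 31. A pile of size p has a winning move iff p XOR X < p (reduce it to p XOR X).
  26: 26 XOR 31 = 5 < 26 — winning move (to 5).
  25: 25 XOR 31 = 6 < 25 — winning move (to 6).
  28: 28 XOR 31 = 3 < 28 — winning move (to 3).
That gives 3 winning moves.

3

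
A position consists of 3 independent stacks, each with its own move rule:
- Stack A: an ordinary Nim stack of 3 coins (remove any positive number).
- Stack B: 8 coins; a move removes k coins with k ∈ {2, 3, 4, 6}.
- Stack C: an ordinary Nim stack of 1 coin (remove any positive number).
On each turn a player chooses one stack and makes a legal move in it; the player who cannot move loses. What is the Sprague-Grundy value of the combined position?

Stack A is a plain Nim stack of size 3, so its Grundy value is 3.
For stack B, compute g(0), g(1), … with moves {2, 3, 4, 6}:
g(0) = mex{} = 0
g(1) = mex{} = 0
g(2) = mex{0} = 1
g(3) = mex{0} = 1
g(4) = mex{0,1} = 2
g(5) = mex{0,1} = 2
g(6) = mex{0,1,2} = 3
g(7) = mex{0,1,2} = 3
g(8) = mex{1,2,3} = 0
So g(8) = 0.
Stack C is a plain Nim stack of size 1, so its Grundy value is 1.
The value of a disjunctive sum is the nim-sum of the parts.
Combined value = 3 ⊕ 0 ⊕ 1 = 2.

2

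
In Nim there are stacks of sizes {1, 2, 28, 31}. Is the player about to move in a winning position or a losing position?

Compute the nim-sum pairwise:
1 ^ 2 = 3
3 ^ 28 = 31
31 ^ 31 = 0
The nim-sum is 0, so this is a P-position: the player to move is in a losing position under optimal play.

Losing position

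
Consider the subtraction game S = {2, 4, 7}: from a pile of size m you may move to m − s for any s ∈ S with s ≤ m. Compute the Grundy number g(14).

Build the Grundy sequence with g(k) = mex{g(k−s) : s ∈ {2, 4, 7}, s ≤ k}:
k:     0  1  2  3  4  5  6  7  8  9 10 11 12 13 14
g(k):  0  0  1  1  2  2  0  3  1  0  2  1  0  2  1
So g(14) = 1.

1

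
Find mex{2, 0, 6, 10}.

1

0 is in the set but 1 is not, so the mex is 1.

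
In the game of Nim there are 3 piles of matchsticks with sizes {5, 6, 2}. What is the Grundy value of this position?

Nim-sum: 5 ^ 6 ^ 2 = 1.

1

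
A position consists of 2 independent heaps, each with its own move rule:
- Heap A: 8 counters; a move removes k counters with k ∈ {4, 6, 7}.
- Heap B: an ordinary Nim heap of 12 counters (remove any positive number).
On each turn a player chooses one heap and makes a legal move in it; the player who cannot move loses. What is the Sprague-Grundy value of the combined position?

For heap A, compute g(0), g(1), … with moves {4, 6, 7}:
g(0) = mex{} = 0
g(1) = mex{} = 0
g(2) = mex{} = 0
g(3) = mex{} = 0
g(4) = mex{0} = 1
g(5) = mex{0} = 1
g(6) = mex{0} = 1
g(7) = mex{0} = 1
g(8) = mex{0,1} = 2
So g(8) = 2.
Heap B is a plain Nim heap of size 12, so its Grundy value is 12.
The value of a disjunctive sum is the nim-sum of the parts.
Combined value = 2 ⊕ 12 = 14.

14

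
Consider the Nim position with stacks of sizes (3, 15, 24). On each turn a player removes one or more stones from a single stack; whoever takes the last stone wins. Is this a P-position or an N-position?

N-position

Compute the nim-sum pairwise:
3 ^ 15 = 12
12 ^ 24 = 20
The nim-sum is 20 ≠ 0, so this is an N-position: the player to move can win.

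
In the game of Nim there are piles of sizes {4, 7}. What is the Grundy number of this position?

Compute the nim-sum pairwise:
4 XOR 7 = 3

3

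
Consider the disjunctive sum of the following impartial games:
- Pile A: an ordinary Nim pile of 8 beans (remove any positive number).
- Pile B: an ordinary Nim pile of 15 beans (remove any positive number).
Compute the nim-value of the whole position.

7

Pile A is a plain Nim pile of size 8, so its Grundy value is 8.
Pile B is a plain Nim pile of size 15, so its Grundy value is 15.
The value of a disjunctive sum is the nim-sum of the parts.
Combined value = 8 ⊕ 15 = 7.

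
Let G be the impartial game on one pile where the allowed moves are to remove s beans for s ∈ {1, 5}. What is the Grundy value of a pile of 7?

1

Grundy values for subtraction set {1, 5}:
k:     0  1  2  3  4  5  6  7
g(k):  0  1  0  1  0  1  0  1
So g(7) = 1.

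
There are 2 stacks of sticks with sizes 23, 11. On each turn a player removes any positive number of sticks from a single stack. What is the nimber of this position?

Nim-sum: 23 XOR 11 = 28.

28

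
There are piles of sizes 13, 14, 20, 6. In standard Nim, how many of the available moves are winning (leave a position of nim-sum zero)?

1

Write each in binary and XOR column by column:
  01101  (13)
  01110  (14)
  10100  (20)
  00110  (6)
  -----
  10001  (17)
The overall nim-sum is X = 17. A pile of size p has a winning move iff p XOR X < p (reduce it to p XOR X).
  13: 13 XOR 17 = 28 ≥ 13 — no move.
  14: 14 XOR 17 = 31 ≥ 14 — no move.
  20: 20 XOR 17 = 5 < 20 — winning move (to 5).
  6: 6 XOR 17 = 23 ≥ 6 — no move.
That gives 1 winning move.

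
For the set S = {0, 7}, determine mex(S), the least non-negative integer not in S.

0 is in the set but 1 is not, so the mex is 1.

1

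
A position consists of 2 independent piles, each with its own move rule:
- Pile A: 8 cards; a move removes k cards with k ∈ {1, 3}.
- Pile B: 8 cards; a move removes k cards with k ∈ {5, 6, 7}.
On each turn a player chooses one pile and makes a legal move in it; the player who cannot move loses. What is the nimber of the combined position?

1

Grundy values for pile A (subtraction set {1, 3}):
k:     0  1  2  3  4  5  6  7  8
g(k):  0  1  0  1  0  1  0  1  0
So g(8) = 0.
Grundy values for pile B (subtraction set {5, 6, 7}):
k:     0  1  2  3  4  5  6  7  8
g(k):  0  0  0  0  0  1  1  1  1
So g(8) = 1.
By the Sprague-Grundy theorem, the Grundy value of a sum of independent games is the XOR of the component values.
Combined value = 0 ⊕ 1 = 1.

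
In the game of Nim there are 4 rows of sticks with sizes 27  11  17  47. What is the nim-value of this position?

Write each in binary and XOR column by column:
  011011  (27)
  001011  (11)
  010001  (17)
  101111  (47)
  ------
  101110  (46)

46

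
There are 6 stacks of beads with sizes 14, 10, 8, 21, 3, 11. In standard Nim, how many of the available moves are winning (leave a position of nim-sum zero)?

Compute the nim-sum pairwise:
14 ⊕ 10 = 4
4 ⊕ 8 = 12
12 ⊕ 21 = 25
25 ⊕ 3 = 26
26 ⊕ 11 = 17
The overall nim-sum is X = 17. A stack of size p has a winning move iff p XOR X < p (reduce it to p XOR X).
  14: 14 XOR 17 = 31 ≥ 14 — no move.
  10: 10 XOR 17 = 27 ≥ 10 — no move.
  8: 8 XOR 17 = 25 ≥ 8 — no move.
  21: 21 XOR 17 = 4 < 21 — winning move (to 4).
  3: 3 XOR 17 = 18 ≥ 3 — no move.
  11: 11 XOR 17 = 26 ≥ 11 — no move.
That gives 1 winning move.

1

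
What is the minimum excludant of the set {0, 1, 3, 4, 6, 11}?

The values 0, 1 are all present; 2 is the first non-negative integer missing from the set.

2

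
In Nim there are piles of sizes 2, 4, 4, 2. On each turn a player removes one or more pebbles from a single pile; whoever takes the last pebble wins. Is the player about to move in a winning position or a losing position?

Losing position

Nim-sum: 2 ⊕ 4 ⊕ 4 ⊕ 2 = 0.
The nim-sum is 0, so this is a P-position: the player to move is in a losing position under optimal play.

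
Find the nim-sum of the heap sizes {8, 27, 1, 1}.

Bitwise XOR of the heap sizes:
  01000  (8)
  11011  (27)
  00001  (1)
  00001  (1)
  -----
  10011  (19)

19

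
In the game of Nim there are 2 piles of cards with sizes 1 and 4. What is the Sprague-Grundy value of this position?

5

Compute the nim-sum pairwise:
1 ⊕ 4 = 5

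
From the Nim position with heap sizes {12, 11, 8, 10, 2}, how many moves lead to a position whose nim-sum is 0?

Compute the nim-sum pairwise:
12 ^ 11 = 7
7 ^ 8 = 15
15 ^ 10 = 5
5 ^ 2 = 7
The overall nim-sum is X = 7. A heap of size p has a winning move iff p XOR X < p (reduce it to p XOR X).
  12: 12 XOR 7 = 11 < 12 — winning move (to 11).
  11: 11 XOR 7 = 12 ≥ 11 — no move.
  8: 8 XOR 7 = 15 ≥ 8 — no move.
  10: 10 XOR 7 = 13 ≥ 10 — no move.
  2: 2 XOR 7 = 5 ≥ 2 — no move.
That gives 1 winning move.

1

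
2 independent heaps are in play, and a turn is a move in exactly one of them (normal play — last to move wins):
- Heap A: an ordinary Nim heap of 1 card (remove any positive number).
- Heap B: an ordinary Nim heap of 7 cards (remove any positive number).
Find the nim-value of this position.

6

Heap A is a plain Nim heap of size 1, so its Grundy value is 1.
Heap B is a plain Nim heap of size 7, so its Grundy value is 7.
By the Sprague-Grundy theorem, the Grundy value of a sum of independent games is the XOR of the component values.
Combined value = 1 ⊕ 7 = 6.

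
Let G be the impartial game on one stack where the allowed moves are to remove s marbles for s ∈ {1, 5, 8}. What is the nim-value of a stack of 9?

Grundy values for subtraction set {1, 5, 8}:
g(0) = mex{} = 0
g(1) = mex{0} = 1
g(2) = mex{1} = 0
g(3) = mex{0} = 1
g(4) = mex{1} = 0
g(5) = mex{0} = 1
g(6) = mex{1} = 0
g(7) = mex{0} = 1
g(8) = mex{0,1} = 2
g(9) = mex{0,1,2} = 3
So g(9) = 3.

3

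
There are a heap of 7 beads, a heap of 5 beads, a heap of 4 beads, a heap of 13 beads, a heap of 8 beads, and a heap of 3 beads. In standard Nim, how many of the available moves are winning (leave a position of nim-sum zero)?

Compute the nim-sum pairwise:
7 ^ 5 = 2
2 ^ 4 = 6
6 ^ 13 = 11
11 ^ 8 = 3
3 ^ 3 = 0
The nim-sum is already 0, so every move leaves a nonzero nim-sum — there are no winning moves.

0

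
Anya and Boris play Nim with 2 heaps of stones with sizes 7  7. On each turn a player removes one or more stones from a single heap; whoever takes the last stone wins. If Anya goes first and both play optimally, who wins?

Boris wins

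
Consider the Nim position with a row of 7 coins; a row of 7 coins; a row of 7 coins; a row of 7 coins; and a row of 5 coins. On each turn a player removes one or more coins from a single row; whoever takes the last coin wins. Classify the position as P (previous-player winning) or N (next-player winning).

In binary:
  111  (7)
  111  (7)
  111  (7)
  111  (7)
  101  (5)
  ---
  101  (5)
The nim-sum is 5 ≠ 0, so this is an N-position: the player to move can win.

N-position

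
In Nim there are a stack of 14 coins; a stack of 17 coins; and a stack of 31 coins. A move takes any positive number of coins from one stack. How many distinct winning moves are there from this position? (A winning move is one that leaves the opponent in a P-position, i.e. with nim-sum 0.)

0

Compute the nim-sum pairwise:
14 ^ 17 = 31
31 ^ 31 = 0
The nim-sum is already 0, so every move leaves a nonzero nim-sum — there are no winning moves.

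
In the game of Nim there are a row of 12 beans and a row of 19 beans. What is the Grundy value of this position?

Compute the nim-sum pairwise:
12 ^ 19 = 31

31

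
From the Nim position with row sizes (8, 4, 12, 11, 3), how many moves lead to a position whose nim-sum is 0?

3

Write each in binary and XOR column by column:
  1000  (8)
  0100  (4)
  1100  (12)
  1011  (11)
  0011  (3)
  ----
  1000  (8)
The overall nim-sum is X = 8. A row of size p has a winning move iff p XOR X < p (reduce it to p XOR X).
  8: 8 XOR 8 = 0 < 8 — winning move (to 0).
  4: 4 XOR 8 = 12 ≥ 4 — no move.
  12: 12 XOR 8 = 4 < 12 — winning move (to 4).
  11: 11 XOR 8 = 3 < 11 — winning move (to 3).
  3: 3 XOR 8 = 11 ≥ 3 — no move.
That gives 3 winning moves.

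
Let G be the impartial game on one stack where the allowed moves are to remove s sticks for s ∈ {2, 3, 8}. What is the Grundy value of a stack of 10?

Grundy values for subtraction set {2, 3, 8}:
g(0) = mex{} = 0
g(1) = mex{} = 0
g(2) = mex{0} = 1
g(3) = mex{0} = 1
g(4) = mex{0,1} = 2
g(5) = mex{1} = 0
g(6) = mex{1,2} = 0
g(7) = mex{0,2} = 1
g(8) = mex{0} = 1
g(9) = mex{0,1} = 2
g(10) = mex{1} = 0
So g(10) = 0.

0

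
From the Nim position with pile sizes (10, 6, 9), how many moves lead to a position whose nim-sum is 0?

Nim-sum: 10 XOR 6 XOR 9 = 5.
The overall nim-sum is X = 5. A pile of size p has a winning move iff p XOR X < p (reduce it to p XOR X).
  10: 10 XOR 5 = 15 ≥ 10 — no move.
  6: 6 XOR 5 = 3 < 6 — winning move (to 3).
  9: 9 XOR 5 = 12 ≥ 9 — no move.
That gives 1 winning move.

1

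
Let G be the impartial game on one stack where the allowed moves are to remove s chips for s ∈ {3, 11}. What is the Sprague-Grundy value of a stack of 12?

Build the Grundy sequence with g(k) = mex{g(k−s) : s ∈ {3, 11}, s ≤ k}:
k:     0  1  2  3  4  5  6  7  8  9 10 11 12
g(k):  0  0  0  1  1  1  0  0  0  1  1  1  2
So g(12) = 2.

2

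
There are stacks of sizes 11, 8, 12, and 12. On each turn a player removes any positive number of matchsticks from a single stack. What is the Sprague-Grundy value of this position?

3

Nim-sum: 11 ⊕ 8 ⊕ 12 ⊕ 12 = 3.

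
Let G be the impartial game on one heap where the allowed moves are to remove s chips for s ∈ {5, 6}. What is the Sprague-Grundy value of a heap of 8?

Grundy values for subtraction set {5, 6}:
g(0) = mex{} = 0
g(1) = mex{} = 0
g(2) = mex{} = 0
g(3) = mex{} = 0
g(4) = mex{} = 0
g(5) = mex{0} = 1
g(6) = mex{0} = 1
g(7) = mex{0} = 1
g(8) = mex{0} = 1
So g(8) = 1.

1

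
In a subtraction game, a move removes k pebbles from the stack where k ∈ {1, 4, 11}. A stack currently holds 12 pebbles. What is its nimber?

Build the Grundy sequence with g(k) = mex{g(k−s) : s ∈ {1, 4, 11}, s ≤ k}:
k:     0  1  2  3  4  5  6  7  8  9 10 11 12
g(k):  0  1  0  1  2  0  1  0  1  2  0  1  0
So g(12) = 0.

0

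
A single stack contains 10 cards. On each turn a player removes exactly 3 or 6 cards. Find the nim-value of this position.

0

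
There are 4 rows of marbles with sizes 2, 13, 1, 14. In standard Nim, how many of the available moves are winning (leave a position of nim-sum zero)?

Compute the nim-sum pairwise:
2 XOR 13 = 15
15 XOR 1 = 14
14 XOR 14 = 0
The nim-sum is already 0, so every move leaves a nonzero nim-sum — there are no winning moves.

0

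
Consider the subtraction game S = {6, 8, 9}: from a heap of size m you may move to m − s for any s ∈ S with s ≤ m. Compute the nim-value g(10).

Compute g(0), g(1), … for moves {6, 8, 9}:
k:     0  1  2  3  4  5  6  7  8  9 10
g(k):  0  0  0  0  0  0  1  1  1  1  1
So g(10) = 1.

1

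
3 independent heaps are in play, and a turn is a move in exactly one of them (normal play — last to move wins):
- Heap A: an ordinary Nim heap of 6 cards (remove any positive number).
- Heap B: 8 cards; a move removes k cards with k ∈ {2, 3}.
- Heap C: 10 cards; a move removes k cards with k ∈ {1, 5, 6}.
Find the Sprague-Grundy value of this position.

5

Heap A is a plain Nim heap of size 6, so its Grundy value is 6.
Build the Grundy sequence for heap B with g(k) = mex{g(k−s) : s ∈ {2, 3}, s ≤ k}:
k:     0  1  2  3  4  5  6  7  8
g(k):  0  0  1  1  2  0  0  1  1
So g(8) = 1.
Build the Grundy sequence for heap C with g(k) = mex{g(k−s) : s ∈ {1, 5, 6}, s ≤ k}:
g(0) = mex{} = 0
g(1) = mex{0} = 1
g(2) = mex{1} = 0
g(3) = mex{0} = 1
g(4) = mex{1} = 0
g(5) = mex{0} = 1
g(6) = mex{0,1} = 2
g(7) = mex{0,1,2} = 3
g(8) = mex{0,1,3} = 2
g(9) = mex{0,1,2} = 3
g(10) = mex{0,1,3} = 2
So g(10) = 2.
The value of a disjunctive sum is the nim-sum of the parts.
Combined value = 6 ⊕ 1 ⊕ 2 = 5.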